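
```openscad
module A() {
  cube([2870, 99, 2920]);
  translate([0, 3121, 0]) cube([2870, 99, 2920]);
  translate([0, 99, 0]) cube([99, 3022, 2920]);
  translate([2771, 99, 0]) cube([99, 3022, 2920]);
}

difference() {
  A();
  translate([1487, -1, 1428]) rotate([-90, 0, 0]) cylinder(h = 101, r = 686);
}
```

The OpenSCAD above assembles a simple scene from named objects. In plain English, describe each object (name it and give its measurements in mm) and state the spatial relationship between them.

A is a box-shaped house frame (walls only): outside footprint 2870×3220 mm, wall height 2920 mm, wall thickness 99 mm. The two y-facing walls run the full x-width; the two x-facing walls fit between the inner faces of the y-facing walls.

The house frame has a circular hole of radius 686 mm through its front wall, centred at (x = 1487, z = 1428).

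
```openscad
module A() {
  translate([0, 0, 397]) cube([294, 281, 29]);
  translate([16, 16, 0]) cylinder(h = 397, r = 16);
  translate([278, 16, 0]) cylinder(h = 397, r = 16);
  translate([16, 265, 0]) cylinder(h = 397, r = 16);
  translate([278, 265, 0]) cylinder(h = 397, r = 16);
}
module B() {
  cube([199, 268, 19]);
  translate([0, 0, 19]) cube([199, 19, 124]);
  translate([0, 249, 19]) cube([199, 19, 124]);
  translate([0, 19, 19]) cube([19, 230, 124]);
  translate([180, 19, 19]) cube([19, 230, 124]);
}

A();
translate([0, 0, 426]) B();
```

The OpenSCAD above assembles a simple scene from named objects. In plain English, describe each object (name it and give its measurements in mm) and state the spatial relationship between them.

A is a simple wooden stool: a rectangular seat 294 mm (x) by 281 mm (y), 29 mm thick, top face at z = 426 mm, on four round legs, each 32 mm in diameter. The legs rest on z = 0, each leg's axis is inset half a diameter from the nearest pair of seat edges (so the leg's bounding box is flush with the corner).

B is an open storage box with external size 199×268×143 mm and wall thickness 19 mm (the base is also 19 mm thick). The base covers the whole footprint; the four walls stand on the base, with the y-facing walls full-width and the x-facing walls fitting between their inner faces.

The open box is on top of the stool.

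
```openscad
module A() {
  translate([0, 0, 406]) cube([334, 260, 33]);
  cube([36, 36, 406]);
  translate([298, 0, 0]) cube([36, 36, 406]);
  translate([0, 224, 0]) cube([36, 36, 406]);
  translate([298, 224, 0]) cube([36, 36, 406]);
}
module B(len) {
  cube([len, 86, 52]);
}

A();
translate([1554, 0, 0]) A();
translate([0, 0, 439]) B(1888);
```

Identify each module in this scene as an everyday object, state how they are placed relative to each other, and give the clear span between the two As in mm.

A is a stool. B is a beam. A beam spans the tops of two stools. The clear span between the two stools is 1220 mm.

Second stool starts at x = 1554; first ends at x = 334; clear span = 1554 − 334 = 1220 mm.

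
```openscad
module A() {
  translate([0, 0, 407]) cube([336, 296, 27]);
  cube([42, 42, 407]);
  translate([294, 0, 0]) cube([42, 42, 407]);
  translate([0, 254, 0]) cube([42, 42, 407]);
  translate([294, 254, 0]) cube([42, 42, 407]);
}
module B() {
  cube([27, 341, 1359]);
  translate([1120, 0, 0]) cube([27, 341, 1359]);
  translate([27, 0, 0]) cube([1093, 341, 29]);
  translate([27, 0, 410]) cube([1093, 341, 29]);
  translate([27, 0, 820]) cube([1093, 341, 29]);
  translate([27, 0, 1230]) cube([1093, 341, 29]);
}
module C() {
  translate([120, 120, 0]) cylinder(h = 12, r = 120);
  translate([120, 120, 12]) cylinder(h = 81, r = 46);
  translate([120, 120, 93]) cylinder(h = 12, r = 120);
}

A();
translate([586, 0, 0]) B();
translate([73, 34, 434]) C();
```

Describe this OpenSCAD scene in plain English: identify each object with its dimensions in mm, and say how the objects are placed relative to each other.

A is a four-legged stool. The seat is a 336×296×27 mm slab whose top surface is at z = 434 mm; four square legs, each 42×42 mm in cross-section, run from the floor (z = 0) to the underside of the seat, each flush with a corner of the seat.

B is an open bookshelf. Two side panels, each 27 mm thick, 341 mm deep and 1359 mm tall, stand 1147 mm apart (outside-to-outside). Between them sit 4 shelves, each 29 mm thick and 341 mm deep, spanning the full gap between the sides. The bottom shelf rests on the floor (its underside at z = 0) and the clear gap between one shelf's top and the next shelf's underside is 381 mm.

C is a spool: two coaxial disc flanges of radius 120 mm and thickness 12 mm, joined by a core cylinder of radius 46 mm and height 81 mm. The lower flange rests on z = 0 and the three cylinders share a vertical axis.

The bookshelf is on the floor beside the stool on its +x side. The spool is on top of the stool.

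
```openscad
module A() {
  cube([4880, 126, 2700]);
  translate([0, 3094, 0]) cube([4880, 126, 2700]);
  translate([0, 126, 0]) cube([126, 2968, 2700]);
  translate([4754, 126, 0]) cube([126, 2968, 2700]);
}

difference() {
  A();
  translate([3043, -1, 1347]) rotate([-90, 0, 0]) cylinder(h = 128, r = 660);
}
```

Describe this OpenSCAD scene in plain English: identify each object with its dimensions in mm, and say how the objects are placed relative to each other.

A is a box-shaped house frame (walls only): outside footprint 4880×3220 mm, wall height 2700 mm, wall thickness 126 mm. The two y-facing walls run the full x-width; the two x-facing walls fit between the inner faces of the y-facing walls.

The house frame has a circular hole of radius 660 mm through its front wall, centred at (x = 3043, z = 1347).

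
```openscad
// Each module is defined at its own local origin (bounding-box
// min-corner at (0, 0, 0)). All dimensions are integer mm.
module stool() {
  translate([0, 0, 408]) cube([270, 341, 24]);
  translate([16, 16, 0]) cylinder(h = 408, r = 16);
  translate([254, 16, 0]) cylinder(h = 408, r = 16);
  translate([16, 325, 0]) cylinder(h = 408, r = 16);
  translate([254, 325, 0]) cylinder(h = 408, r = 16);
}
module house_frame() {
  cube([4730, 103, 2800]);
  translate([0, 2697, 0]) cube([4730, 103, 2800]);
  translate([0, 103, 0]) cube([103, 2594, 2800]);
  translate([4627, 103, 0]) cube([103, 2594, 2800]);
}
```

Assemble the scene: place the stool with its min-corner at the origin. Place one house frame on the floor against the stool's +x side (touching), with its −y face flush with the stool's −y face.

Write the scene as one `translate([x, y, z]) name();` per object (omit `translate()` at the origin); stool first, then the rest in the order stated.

stool();
translate([270, 0, 0]) house_frame();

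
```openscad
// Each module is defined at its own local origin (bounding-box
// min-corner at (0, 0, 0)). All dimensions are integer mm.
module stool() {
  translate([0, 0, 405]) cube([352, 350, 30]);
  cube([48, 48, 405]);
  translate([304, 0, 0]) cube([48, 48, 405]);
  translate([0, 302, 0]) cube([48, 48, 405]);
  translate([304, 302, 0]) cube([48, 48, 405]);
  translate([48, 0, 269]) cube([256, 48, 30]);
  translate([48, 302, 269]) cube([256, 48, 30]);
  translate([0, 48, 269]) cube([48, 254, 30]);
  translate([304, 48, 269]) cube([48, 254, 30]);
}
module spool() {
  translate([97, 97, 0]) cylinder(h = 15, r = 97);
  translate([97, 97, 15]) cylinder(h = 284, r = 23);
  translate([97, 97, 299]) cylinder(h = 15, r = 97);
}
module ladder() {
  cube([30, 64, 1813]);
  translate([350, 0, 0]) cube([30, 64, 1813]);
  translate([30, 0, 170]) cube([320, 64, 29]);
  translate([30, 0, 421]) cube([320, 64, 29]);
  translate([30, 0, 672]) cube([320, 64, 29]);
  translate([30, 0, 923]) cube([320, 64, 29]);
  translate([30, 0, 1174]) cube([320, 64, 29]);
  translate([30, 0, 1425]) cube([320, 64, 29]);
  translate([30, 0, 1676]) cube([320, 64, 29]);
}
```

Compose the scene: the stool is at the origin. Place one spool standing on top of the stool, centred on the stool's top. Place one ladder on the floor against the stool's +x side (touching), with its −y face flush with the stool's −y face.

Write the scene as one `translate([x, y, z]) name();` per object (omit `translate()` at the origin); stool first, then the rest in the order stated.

stool();
translate([79, 78, 435]) spool();
translate([352, 0, 0]) ladder();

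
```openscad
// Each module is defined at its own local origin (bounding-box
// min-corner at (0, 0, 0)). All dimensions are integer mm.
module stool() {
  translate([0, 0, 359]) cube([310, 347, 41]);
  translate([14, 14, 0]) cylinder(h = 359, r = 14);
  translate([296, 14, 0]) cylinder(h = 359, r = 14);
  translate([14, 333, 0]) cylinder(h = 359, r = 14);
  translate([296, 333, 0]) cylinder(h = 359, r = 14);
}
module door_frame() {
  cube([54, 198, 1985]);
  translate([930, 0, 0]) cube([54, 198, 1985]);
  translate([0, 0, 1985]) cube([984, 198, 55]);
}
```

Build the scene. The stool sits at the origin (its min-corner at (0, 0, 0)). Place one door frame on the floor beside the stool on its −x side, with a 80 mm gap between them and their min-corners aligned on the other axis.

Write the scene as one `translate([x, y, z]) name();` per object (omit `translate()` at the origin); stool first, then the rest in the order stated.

stool();
translate([-1064, 0, 0]) door_frame();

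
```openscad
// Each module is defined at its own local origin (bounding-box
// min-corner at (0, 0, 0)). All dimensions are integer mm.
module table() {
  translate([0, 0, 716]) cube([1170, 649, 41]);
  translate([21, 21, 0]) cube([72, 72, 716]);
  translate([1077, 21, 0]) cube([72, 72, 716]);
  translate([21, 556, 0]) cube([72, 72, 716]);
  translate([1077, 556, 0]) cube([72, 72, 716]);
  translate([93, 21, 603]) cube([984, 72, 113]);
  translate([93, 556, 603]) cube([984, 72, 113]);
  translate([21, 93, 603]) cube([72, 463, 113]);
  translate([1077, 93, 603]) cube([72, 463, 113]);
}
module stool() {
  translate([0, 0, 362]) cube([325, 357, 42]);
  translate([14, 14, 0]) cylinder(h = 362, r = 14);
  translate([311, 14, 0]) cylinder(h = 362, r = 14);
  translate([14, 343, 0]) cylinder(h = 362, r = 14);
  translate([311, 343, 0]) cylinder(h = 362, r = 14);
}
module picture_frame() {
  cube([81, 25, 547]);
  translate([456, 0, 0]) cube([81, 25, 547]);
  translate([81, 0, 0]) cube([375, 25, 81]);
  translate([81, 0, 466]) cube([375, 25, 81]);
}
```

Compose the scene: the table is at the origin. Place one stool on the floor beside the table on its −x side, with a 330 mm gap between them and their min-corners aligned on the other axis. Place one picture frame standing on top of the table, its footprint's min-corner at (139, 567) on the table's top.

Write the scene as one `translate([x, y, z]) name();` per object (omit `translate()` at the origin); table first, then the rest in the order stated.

table();
translate([-655, 0, 0]) stool();
translate([139, 567, 757]) picture_frame();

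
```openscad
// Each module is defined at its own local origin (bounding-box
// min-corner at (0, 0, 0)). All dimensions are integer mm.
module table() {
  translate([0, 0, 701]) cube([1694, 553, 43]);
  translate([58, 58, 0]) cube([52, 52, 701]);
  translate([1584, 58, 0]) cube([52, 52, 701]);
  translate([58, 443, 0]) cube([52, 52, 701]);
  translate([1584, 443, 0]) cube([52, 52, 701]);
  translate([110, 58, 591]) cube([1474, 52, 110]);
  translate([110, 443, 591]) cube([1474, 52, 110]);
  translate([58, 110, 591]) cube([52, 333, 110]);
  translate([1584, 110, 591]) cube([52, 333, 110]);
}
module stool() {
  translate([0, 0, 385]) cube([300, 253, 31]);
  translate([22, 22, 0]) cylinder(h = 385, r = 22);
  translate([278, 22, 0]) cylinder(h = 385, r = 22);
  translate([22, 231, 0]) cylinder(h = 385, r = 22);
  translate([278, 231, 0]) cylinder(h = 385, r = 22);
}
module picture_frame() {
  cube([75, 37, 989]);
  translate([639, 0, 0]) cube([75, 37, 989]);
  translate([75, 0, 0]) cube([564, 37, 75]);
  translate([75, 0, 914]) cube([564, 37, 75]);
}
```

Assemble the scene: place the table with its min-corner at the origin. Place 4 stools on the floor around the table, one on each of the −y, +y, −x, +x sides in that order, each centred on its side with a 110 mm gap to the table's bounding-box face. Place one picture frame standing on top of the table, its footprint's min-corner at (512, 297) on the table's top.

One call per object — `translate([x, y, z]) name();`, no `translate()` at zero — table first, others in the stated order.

table();
translate([697, -363, 0]) stool();
translate([697, 663, 0]) stool();
translate([-410, 150, 0]) stool();
translate([1804, 150, 0]) stool();
translate([512, 297, 744]) picture_frame();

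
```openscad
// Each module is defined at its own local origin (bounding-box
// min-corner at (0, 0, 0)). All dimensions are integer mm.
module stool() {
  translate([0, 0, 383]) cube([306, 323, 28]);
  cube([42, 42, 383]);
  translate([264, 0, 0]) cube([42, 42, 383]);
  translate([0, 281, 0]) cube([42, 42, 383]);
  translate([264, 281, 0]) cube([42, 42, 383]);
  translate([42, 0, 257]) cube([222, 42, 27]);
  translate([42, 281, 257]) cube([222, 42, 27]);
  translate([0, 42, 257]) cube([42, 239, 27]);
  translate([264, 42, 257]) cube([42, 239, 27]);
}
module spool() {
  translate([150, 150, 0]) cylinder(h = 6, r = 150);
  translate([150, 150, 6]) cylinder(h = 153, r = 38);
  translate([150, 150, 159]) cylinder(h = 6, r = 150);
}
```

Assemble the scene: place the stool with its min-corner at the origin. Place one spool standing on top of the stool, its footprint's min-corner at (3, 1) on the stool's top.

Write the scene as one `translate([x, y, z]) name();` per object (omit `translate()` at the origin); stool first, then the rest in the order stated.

stool();
translate([3, 1, 411]) spool();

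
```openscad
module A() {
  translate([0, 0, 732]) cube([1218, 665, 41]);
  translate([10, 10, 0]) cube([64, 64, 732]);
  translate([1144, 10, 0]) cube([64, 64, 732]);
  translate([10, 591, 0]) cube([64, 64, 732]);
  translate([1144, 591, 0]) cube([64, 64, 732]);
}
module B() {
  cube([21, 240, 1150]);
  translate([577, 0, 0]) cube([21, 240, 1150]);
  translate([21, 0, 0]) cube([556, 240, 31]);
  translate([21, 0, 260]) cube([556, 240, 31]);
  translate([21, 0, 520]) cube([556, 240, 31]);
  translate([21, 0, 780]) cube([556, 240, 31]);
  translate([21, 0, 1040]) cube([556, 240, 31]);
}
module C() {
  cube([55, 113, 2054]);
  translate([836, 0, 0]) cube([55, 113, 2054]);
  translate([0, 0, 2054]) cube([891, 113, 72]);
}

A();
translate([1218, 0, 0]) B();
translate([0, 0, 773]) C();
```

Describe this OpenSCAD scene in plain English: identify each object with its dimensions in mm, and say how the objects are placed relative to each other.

A is a table: top 1218 mm (x) × 665 mm (y), 41 mm thick, upper face at z = 773 mm, on four 64×64 mm square legs, each inset 10 mm from the nearest pair of top edges, running from z = 0 to the bottom of the top.

B is an open bookshelf. Two side panels, each 21 mm thick, 240 mm deep and 1150 mm tall, stand 598 mm apart (outside-to-outside). Between them sit 5 shelves, each 31 mm thick and 240 mm deep, spanning the full gap between the sides. The bottom shelf rests on the floor (its underside at z = 0) and the clear gap between one shelf's top and the next shelf's underside is 229 mm.

C is a door frame. The clear opening is 781 mm wide and 2054 mm high. Two 55 mm wide jambs, 113 mm deep, stand either side of the opening from the floor to the top of the opening. A 72 mm thick head sits across the top of both jambs, spanning the full outside width of the frame.

The bookshelf is against the table's +x side, with their −y faces flush. The door frame is on top of the table.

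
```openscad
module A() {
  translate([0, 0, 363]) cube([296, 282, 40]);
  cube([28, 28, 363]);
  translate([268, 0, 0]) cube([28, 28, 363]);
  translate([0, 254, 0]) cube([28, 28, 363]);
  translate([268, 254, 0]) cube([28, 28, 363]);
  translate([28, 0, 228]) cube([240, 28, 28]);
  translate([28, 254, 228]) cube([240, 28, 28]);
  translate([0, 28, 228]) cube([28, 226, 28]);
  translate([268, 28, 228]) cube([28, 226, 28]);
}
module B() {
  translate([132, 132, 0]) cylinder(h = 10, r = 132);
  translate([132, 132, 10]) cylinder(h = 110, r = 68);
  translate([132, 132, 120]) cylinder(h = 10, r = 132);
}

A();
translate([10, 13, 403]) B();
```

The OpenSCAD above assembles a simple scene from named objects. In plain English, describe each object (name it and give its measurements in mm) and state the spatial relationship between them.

A is a simple wooden stool: a rectangular seat 296 mm (x) by 282 mm (y), 40 mm thick, top face at z = 403 mm, on four square legs, each 28×28 mm in cross-section. The legs rest on z = 0, each flush with a corner of the seat. Four stretchers, 28 mm wide and 28 mm tall, connect adjacent legs with their undersides at z = 228 mm, each running between the inner faces of the legs it joins and aligned with the legs' outer faces on the other axis.

B is a spool: two coaxial disc flanges of radius 132 mm and thickness 10 mm, joined by a core cylinder of radius 68 mm and height 110 mm. The lower flange rests on z = 0 and the three cylinders share a vertical axis.

The spool is on top of the stool.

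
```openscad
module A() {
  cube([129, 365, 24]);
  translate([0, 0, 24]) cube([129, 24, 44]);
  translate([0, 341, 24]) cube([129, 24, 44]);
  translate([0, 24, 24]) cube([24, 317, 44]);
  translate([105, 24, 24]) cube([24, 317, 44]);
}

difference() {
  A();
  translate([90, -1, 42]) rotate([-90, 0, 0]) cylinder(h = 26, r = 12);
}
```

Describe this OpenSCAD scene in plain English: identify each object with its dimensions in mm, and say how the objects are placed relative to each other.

A is an open-topped rectangular box: outside dimensions 129×365×68 mm, with a uniform wall and base thickness of 24 mm. The base is a full 129×365 slab on the floor; four walls sit on top of the base. The front and back walls (the −y and +y sides) span the full width; the two side walls fit between them.

The open box has a circular hole of radius 12 mm through its front wall, centred at (x = 90, z = 42).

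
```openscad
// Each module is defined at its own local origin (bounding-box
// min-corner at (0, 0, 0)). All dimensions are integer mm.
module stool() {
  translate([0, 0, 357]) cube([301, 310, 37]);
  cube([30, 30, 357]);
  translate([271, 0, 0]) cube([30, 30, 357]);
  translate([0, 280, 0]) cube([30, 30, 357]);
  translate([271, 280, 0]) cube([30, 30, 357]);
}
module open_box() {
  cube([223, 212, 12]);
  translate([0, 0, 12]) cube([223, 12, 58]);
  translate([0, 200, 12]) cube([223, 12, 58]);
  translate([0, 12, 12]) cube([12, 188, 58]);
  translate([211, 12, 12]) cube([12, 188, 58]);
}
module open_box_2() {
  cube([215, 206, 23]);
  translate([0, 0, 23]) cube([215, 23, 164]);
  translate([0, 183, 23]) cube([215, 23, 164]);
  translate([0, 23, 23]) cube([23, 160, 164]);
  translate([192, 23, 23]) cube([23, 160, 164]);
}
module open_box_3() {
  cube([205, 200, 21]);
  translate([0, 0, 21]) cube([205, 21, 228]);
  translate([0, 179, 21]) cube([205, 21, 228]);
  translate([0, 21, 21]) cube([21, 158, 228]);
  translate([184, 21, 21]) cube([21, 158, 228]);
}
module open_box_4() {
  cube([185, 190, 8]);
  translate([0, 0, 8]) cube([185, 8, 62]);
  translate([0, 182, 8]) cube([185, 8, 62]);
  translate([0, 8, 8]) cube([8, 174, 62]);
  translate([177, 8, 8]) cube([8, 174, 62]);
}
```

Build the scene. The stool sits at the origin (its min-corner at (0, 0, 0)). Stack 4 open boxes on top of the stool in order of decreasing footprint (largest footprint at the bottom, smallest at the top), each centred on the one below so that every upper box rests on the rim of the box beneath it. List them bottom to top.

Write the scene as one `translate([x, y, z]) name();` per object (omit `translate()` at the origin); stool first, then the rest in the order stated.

stool();
translate([39, 49, 394]) open_box();
translate([43, 52, 464]) open_box_2();
translate([48, 55, 651]) open_box_3();
translate([58, 60, 900]) open_box_4();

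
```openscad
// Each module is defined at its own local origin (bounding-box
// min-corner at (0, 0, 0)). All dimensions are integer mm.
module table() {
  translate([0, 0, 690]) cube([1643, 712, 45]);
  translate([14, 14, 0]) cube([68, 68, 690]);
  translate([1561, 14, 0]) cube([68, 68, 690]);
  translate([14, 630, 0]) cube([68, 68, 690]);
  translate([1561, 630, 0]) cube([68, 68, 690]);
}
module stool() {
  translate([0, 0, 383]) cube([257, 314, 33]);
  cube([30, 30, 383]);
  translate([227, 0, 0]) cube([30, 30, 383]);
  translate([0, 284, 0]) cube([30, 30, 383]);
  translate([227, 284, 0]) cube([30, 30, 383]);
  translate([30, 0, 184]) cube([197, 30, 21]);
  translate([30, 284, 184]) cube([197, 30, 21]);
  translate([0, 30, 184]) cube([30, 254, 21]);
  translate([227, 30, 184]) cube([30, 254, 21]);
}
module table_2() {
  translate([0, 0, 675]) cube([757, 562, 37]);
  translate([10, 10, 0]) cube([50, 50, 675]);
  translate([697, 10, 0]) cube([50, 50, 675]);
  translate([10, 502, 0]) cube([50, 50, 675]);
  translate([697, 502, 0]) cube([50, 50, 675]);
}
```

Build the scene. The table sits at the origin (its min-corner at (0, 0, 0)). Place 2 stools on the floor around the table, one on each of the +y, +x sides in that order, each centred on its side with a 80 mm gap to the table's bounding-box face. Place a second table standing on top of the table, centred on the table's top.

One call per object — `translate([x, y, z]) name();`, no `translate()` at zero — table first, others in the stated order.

table();
translate([693, 792, 0]) stool();
translate([1723, 199, 0]) stool();
translate([443, 75, 735]) table_2();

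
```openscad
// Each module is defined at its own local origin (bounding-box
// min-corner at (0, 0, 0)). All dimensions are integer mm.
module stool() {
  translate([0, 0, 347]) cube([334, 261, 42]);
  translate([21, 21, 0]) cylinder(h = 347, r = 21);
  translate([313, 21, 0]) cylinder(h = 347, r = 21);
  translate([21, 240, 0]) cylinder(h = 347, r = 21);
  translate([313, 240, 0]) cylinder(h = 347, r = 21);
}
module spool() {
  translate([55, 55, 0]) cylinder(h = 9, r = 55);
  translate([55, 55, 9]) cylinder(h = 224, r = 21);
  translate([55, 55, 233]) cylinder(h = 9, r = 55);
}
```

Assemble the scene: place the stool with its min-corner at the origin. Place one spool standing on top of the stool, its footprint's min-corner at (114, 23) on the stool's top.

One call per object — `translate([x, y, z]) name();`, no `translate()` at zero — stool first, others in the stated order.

stool();
translate([114, 23, 389]) spool();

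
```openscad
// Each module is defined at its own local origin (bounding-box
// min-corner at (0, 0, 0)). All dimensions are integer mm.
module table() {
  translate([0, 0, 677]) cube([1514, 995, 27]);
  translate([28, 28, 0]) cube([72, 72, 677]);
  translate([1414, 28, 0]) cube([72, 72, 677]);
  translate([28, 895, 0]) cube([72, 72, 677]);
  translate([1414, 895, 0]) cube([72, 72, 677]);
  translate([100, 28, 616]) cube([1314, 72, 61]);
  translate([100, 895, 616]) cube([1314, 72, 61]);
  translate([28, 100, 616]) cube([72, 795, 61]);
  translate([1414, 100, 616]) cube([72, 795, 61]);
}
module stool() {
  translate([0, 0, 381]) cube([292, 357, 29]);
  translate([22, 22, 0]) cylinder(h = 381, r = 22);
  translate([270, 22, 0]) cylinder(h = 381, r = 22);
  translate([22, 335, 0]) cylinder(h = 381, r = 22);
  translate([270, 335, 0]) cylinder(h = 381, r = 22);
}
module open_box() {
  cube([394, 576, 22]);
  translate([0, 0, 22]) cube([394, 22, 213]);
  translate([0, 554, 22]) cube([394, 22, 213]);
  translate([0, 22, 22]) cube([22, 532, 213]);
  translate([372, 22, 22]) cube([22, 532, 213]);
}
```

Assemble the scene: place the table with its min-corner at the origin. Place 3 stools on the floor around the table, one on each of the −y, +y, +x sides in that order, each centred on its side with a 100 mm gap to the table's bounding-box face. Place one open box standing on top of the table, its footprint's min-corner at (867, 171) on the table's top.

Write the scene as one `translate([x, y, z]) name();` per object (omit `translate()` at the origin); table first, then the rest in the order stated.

table();
translate([611, -457, 0]) stool();
translate([611, 1095, 0]) stool();
translate([1614, 319, 0]) stool();
translate([867, 171, 704]) open_box();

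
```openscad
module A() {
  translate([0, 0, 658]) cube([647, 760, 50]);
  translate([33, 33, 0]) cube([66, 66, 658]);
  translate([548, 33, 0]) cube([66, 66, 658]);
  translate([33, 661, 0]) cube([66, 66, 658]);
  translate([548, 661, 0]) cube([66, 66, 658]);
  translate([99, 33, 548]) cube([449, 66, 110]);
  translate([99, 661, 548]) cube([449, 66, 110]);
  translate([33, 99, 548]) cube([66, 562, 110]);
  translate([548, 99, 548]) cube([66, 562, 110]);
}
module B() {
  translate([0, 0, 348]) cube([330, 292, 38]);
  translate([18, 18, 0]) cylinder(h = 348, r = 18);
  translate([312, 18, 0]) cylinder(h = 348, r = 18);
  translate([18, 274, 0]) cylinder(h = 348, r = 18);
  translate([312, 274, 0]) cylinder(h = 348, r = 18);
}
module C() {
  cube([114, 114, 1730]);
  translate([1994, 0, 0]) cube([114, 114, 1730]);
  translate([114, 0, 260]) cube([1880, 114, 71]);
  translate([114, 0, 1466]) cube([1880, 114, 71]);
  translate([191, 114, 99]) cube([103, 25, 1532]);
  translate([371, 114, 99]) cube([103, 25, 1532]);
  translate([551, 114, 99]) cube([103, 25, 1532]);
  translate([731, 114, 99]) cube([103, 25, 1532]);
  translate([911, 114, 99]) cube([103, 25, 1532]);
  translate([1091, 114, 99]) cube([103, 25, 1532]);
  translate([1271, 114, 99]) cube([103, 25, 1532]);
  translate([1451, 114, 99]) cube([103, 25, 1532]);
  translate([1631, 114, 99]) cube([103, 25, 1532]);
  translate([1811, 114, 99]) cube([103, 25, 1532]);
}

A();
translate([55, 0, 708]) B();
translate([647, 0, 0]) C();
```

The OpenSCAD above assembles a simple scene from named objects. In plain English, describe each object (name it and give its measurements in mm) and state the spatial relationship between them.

A is a table: top 647 mm (x) × 760 mm (y), 50 mm thick, upper face at z = 708 mm, on four 66×66 mm square legs, each inset 33 mm from the nearest pair of top edges, running from z = 0 to the bottom of the top. Four apron rails, 66 mm thick and 110 mm tall, run between adjacent legs with their top edges flush with the underside of the top and their outer faces flush with the legs' outer faces.

B is a simple wooden stool: a rectangular seat 330 mm (x) by 292 mm (y), 38 mm thick, top face at z = 386 mm, on four round legs, each 36 mm in diameter. The legs rest on z = 0, each leg's axis is inset half a diameter from the nearest pair of seat edges (so the leg's bounding box is flush with the corner).

C is a fence section. Two 114×114 mm posts, 1730 mm tall, stand on the floor with a clear span of 1880 mm between their inner faces. Two horizontal rails of 114×71 mm section span the gap between the posts with their undersides at z = 260 mm and z = 1466 mm, flush with the posts' −y face. 10 pickets, each 103 mm wide, 25 mm thick and 1532 mm tall, are fixed to the +y face of the rails with their bottoms at z = 99 mm, evenly spaced across the span with equal gaps (rounded down to the nearest mm) at the −x end and between each pair — any rounding remainder accumulates at the +x end.

The stool is on top of the table. The fence section is against the table's +x side, with their −y faces flush.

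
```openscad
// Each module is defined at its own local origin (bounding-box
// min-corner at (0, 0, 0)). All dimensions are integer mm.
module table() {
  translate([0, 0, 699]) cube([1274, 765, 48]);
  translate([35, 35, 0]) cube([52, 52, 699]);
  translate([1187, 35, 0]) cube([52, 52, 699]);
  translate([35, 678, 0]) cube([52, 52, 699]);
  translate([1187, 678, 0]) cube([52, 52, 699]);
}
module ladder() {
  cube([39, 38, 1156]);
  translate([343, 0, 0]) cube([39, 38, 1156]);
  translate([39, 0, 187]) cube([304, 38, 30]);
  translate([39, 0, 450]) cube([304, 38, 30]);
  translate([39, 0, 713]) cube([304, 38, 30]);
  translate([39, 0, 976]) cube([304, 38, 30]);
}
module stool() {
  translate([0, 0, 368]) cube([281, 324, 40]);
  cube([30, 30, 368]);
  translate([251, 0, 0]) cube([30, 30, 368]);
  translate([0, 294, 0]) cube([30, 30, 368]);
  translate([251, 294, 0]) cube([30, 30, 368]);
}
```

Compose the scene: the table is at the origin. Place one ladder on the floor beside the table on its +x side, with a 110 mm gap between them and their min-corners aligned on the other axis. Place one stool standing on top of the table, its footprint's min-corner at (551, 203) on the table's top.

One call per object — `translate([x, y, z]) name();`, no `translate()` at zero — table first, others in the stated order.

table();
translate([1384, 0, 0]) ladder();
translate([551, 203, 747]) stool();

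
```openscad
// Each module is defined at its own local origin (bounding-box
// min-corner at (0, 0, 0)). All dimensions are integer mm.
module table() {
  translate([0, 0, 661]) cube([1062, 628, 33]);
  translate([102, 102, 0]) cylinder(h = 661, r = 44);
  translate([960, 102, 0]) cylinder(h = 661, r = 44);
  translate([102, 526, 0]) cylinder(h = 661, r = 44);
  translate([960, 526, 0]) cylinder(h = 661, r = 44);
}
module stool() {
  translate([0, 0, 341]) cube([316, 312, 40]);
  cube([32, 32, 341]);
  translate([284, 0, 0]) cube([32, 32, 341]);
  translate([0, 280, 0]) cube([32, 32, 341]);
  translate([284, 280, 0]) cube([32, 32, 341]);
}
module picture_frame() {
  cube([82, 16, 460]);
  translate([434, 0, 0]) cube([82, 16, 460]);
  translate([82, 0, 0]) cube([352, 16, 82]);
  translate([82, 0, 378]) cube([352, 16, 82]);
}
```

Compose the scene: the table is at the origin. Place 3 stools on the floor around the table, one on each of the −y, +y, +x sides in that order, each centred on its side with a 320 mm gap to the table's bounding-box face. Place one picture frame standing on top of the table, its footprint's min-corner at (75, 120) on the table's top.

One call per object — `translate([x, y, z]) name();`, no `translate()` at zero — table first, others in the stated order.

table();
translate([373, -632, 0]) stool();
translate([373, 948, 0]) stool();
translate([1382, 158, 0]) stool();
translate([75, 120, 694]) picture_frame();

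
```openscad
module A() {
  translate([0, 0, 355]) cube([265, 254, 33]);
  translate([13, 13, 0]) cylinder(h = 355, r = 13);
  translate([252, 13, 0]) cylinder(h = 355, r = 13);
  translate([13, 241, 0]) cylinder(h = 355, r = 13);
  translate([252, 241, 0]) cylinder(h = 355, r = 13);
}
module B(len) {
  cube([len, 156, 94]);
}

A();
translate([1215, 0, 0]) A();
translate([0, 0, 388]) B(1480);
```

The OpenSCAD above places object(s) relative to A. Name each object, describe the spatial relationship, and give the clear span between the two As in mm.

Second stool starts at x = 1215; first ends at x = 265; clear span = 1215 − 265 = 950 mm.

A is a stool. B is a beam. A beam spans the tops of two stools. The clear span between the two stools is 950 mm.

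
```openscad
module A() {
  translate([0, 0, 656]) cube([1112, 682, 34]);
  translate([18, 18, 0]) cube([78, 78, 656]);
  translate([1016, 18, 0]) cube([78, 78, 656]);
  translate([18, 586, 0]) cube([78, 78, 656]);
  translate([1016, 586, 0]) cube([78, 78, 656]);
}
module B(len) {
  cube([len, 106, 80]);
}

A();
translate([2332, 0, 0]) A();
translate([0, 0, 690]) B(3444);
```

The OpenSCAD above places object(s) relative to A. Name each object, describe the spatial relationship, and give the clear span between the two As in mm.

A is a table. B is a beam. A beam spans the tops of two tables. The clear span between the two tables is 1220 mm.

Second table starts at x = 2332; first ends at x = 1112; clear span = 2332 − 1112 = 1220 mm.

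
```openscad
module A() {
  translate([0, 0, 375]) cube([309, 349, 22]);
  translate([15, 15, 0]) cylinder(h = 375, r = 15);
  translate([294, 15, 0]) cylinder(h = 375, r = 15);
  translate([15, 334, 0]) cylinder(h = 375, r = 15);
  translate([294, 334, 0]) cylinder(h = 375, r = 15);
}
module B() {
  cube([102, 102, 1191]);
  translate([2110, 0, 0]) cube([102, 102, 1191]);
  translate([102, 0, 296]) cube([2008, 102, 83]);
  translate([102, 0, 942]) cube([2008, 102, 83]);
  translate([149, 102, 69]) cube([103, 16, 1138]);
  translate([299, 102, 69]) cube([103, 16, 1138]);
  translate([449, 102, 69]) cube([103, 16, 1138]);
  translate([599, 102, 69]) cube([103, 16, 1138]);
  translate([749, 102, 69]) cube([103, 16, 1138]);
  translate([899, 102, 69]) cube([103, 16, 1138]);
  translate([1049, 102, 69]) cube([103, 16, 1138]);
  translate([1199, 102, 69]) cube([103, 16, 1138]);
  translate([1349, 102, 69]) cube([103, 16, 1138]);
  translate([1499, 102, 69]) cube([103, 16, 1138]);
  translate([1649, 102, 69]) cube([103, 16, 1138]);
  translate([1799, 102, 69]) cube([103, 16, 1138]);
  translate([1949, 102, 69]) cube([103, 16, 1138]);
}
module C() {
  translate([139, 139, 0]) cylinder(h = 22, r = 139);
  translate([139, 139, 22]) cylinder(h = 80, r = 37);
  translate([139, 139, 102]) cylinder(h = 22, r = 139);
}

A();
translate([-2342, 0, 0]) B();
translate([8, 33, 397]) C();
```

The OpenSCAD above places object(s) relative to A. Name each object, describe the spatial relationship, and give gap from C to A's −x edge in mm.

The spool's min-x is at 8; the stool's min-x is 0; gap = 8 mm.

A is a stool. B is a fence section. C is a spool. The fence section is on the floor beside the stool on its −x side. The spool is on top of the stool. The gap from the spool to the stool's −x edge is 8 mm.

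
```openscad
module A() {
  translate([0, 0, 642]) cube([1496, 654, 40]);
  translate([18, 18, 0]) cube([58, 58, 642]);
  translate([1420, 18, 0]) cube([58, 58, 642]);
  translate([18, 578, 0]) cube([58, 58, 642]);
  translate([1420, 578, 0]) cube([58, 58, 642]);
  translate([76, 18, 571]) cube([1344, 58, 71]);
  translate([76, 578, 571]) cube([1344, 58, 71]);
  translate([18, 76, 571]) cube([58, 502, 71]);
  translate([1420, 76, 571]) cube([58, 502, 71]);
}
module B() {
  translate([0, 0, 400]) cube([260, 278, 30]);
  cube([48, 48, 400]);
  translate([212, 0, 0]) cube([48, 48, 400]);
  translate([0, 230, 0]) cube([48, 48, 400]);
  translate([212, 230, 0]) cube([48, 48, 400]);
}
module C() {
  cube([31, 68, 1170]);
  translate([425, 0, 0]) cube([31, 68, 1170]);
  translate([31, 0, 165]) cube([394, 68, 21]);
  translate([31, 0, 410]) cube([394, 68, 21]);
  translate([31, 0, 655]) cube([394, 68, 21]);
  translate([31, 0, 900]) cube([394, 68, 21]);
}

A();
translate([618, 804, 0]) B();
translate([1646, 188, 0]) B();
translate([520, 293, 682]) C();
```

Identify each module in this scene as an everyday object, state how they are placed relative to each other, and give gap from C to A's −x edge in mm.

A is a table. B is a stool. C is a ladder. Two stools sit around the table at the +y, +x sides. The ladder is on top of the table, centred. The gap from the ladder to the table's −x edge is 520 mm.

The ladder's min-x is at 520; the table's min-x is 0; gap = 520 mm.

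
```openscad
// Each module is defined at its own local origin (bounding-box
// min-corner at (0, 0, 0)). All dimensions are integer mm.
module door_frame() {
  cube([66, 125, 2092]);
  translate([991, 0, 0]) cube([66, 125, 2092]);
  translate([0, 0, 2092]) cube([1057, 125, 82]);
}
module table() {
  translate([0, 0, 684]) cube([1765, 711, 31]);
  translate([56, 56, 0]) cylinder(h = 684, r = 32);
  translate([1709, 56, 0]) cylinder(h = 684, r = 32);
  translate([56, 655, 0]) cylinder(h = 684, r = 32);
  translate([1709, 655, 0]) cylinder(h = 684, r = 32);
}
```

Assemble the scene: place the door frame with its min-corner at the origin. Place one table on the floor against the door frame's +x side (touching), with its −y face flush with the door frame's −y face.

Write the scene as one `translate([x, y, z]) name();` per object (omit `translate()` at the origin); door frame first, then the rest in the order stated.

door_frame();
translate([1057, 0, 0]) table();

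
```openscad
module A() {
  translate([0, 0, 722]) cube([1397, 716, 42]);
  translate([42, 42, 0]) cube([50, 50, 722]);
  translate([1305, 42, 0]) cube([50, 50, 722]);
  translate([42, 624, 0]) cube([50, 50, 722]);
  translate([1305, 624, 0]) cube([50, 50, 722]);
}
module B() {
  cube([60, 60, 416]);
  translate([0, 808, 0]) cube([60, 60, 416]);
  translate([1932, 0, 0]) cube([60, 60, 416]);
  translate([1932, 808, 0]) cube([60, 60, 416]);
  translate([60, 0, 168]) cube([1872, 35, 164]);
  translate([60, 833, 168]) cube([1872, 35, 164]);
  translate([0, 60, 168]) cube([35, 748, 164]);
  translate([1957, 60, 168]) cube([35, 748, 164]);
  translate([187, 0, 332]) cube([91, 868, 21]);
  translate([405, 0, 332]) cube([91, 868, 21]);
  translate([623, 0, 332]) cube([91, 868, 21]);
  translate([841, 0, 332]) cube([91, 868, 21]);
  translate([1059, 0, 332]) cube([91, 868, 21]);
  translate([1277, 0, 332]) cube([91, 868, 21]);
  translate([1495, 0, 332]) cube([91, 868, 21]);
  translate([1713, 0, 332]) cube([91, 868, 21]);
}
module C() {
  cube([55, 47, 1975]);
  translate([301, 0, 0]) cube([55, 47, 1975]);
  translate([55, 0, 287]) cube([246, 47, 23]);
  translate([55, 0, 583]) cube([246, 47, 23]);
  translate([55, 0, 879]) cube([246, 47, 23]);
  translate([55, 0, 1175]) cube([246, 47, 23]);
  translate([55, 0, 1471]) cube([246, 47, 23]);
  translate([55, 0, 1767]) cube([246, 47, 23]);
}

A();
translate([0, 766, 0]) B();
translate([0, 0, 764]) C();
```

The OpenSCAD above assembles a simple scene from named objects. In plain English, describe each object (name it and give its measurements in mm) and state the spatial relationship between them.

A is a table: top 1397 mm (x) × 716 mm (y), 42 mm thick, upper face at z = 764 mm, on four 50×50 mm square legs, each inset 42 mm from the nearest pair of top edges, running from z = 0 to the bottom of the top.

B is a bed frame 1992 mm long (x) by 868 mm wide (y). Four 60×60 mm corner posts, 416 mm tall, at the corners of the footprint. Four rails of 35 mm thickness and 164 mm height run between adjacent posts with their undersides at z = 168 mm, their outer faces flush with the outside of the frame (the two x-running rails run between the posts' inner faces; the two y-running rails run between the posts' inner faces). 8 slats, each 91 mm wide (x) and 21 mm thick, lie across the top of the two x-running rails, running the full 868 mm width of the frame in y; the slats are evenly spaced along x between the inner faces of the end posts with equal gaps (rounded down to the nearest mm) at the −x end and between each pair — any rounding remainder accumulates at the +x end.

C is a wooden ladder with two side rails of 55×47 mm section and 1975 mm height, set 356 mm apart overall. Between them run 6 rectangular rungs (47 mm deep, 23 mm thick), front faces flush with the rails' −y face. The bottom of the first rung is 287 mm above the floor and each subsequent rung is 296 mm higher than the one below.

The bed frame is on the floor beside the table on its +y side. The ladder is on top of the table.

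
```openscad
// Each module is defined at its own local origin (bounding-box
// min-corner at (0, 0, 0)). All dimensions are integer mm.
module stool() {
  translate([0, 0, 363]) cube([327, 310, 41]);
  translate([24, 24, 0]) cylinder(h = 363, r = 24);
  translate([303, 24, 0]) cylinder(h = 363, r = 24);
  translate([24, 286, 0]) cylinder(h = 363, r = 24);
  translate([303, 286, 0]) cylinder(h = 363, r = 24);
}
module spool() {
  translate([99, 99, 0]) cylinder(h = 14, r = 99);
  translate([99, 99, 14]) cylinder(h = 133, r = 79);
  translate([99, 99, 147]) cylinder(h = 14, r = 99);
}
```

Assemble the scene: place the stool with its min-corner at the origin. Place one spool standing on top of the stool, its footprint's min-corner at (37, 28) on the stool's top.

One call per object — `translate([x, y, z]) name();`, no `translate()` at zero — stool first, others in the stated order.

stool();
translate([37, 28, 404]) spool();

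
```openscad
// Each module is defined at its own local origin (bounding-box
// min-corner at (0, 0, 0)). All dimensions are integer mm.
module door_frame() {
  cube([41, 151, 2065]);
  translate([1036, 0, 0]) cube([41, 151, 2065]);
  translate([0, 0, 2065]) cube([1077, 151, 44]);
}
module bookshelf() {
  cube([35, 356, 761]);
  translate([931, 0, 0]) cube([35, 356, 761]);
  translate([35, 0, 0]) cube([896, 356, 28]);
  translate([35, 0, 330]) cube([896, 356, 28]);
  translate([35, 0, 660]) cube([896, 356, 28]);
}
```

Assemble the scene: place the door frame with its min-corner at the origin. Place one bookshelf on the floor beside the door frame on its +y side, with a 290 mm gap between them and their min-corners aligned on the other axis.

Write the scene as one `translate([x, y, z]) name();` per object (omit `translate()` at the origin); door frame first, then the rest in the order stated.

door_frame();
translate([0, 441, 0]) bookshelf();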